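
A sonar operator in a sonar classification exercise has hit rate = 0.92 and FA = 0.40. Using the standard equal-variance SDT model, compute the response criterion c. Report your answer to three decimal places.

c = -0.576

Φ⁻¹(H) = 1.4051
Φ⁻¹(FA) = -0.2533
c = −½·[z(H) + z(FA)] = −0.5 × (1.4051 + (-0.2533)) = -0.5759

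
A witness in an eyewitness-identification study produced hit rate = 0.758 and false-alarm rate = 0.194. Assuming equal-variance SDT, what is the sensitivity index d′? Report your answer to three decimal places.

z(0.758) = 0.6999, z(0.194) = -0.8633
d' = z(H) − z(FA) = 0.6999 − (-0.8633) = 1.5632

d′ = 1.563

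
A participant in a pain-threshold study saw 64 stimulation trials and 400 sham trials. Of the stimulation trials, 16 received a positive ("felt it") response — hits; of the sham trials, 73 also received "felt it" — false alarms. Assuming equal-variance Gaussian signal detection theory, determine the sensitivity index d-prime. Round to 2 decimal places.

d-prime = 0.23

H = 16/64 = 0.2500
FA = 73/400 = 0.1825
z(H) = z(0.2500) = -0.674
z(FA) = z(0.1825) = -0.906
d' = z(H) − z(FA) = -0.674 − (-0.906) = 0.232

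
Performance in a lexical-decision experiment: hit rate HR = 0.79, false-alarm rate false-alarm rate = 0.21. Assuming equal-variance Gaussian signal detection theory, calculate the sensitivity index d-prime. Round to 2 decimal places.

z(H) = 0.806
z(FA) = -0.806
d' = z(H) − z(FA) = 0.806 − (-0.806) = 1.612

d-prime = 1.61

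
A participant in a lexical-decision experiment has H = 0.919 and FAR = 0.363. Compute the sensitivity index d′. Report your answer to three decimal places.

Φ⁻¹(H) = 1.3984
Φ⁻¹(FA) = -0.3505
d' = z(H) − z(FA) = 1.3984 − (-0.3505) = 1.7489

d′ = 1.749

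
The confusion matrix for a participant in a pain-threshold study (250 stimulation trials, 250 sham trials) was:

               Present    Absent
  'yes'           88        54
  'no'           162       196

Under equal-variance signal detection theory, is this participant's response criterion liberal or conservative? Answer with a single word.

conservative

z(H) = -0.380, z(FA) = -0.786
c = −½·(z(H) + z(FA)) = 0.583
c > 0 → conservative criterion (biased toward responding “no”).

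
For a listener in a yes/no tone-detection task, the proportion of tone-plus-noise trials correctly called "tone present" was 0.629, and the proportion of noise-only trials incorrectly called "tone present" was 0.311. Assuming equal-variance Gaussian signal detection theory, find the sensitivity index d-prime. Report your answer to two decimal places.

z(H) = 0.3292
z(FA) = -0.4930
d' = z(H) − z(FA) = 0.3292 − (-0.4930) = 0.8222

d-prime = 0.82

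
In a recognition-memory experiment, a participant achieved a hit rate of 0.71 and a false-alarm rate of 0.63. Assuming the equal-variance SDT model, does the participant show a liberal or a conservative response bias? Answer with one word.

z(H) = 0.553, z(FA) = 0.332
c = −½·(z(H) + z(FA)) = -0.4425
c < 0 → liberal criterion (biased toward responding “yes”).

liberal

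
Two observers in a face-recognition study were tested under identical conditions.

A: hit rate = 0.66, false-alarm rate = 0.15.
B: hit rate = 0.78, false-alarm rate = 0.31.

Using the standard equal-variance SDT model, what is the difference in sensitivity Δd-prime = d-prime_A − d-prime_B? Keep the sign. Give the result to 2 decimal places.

A: z(0.66) = 0.412, z(0.15) = -1.036, d' = 1.448
B: z(0.78) = 0.772, z(0.31) = -0.496, d' = 1.268
Δd' = d'_A − d'_B = 1.448 − 1.268 = 0.180
A has the higher sensitivity.

Δd-prime = 0.18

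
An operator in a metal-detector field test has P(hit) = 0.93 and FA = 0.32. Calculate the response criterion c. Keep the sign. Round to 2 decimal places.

z(0.93) = 1.4758, z(0.32) = -0.4677
c = −½·[z(H) + z(FA)] = −0.5 × (1.4758 + (-0.4677)) = -0.50405

c = -0.50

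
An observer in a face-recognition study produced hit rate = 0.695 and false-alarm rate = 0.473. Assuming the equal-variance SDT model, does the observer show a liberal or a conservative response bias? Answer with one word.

liberal

z(H) = 0.510, z(FA) = -0.068
c = −½·(z(H) + z(FA)) = -0.221
c < 0 → liberal criterion (biased toward responding “yes”).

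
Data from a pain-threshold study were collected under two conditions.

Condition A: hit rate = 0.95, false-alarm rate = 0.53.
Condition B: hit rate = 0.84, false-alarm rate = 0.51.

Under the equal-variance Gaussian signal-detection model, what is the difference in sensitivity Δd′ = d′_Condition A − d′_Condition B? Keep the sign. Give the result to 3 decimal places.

Δd′ = 0.600

Condition A: z(0.95) = 1.6449, z(0.53) = 0.0753, d' = 1.5696
Condition B: z(0.84) = 0.9945, z(0.51) = 0.0251, d' = 0.9694
Δd' = d'_Condition A − d'_Condition B = 1.5696 − 0.9694 = 0.6002
Condition A has the higher sensitivity.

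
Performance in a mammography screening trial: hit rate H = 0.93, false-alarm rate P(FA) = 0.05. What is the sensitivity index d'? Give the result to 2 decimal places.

z(H) = z(0.93) = 1.476
z(FA) = z(0.05) = -1.645
d' = z(H) − z(FA) = 1.476 − (-1.645) = 3.121

d' = 3.12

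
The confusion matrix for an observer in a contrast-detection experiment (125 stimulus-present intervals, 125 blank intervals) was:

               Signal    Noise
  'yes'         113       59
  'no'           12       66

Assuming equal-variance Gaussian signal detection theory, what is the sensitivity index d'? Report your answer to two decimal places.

H = 113/125 = 0.9040
FA = 59/125 = 0.4720
Φ⁻¹(0.9040) = 1.3047, Φ⁻¹(0.4720) = -0.0702
d' = z(H) − z(FA) = 1.3047 − (-0.0702) = 1.3749

d' = 1.37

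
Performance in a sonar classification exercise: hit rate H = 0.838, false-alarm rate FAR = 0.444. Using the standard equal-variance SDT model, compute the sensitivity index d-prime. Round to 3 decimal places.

Φ⁻¹(0.838) = 0.9863, Φ⁻¹(0.444) = -0.1408
d' = z(H) − z(FA) = 0.9863 − (-0.1408) = 1.1271

d-prime = 1.127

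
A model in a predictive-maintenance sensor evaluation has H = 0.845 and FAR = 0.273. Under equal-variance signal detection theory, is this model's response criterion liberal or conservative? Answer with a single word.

z(H) = 1.015, z(FA) = -0.604
c = −½·(z(H) + z(FA)) = -0.2055
c < 0 → liberal criterion (biased toward responding “yes”).

liberal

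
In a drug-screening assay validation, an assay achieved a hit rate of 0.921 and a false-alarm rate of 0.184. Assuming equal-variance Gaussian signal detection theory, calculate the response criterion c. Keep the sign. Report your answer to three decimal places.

Φ⁻¹(H) = Φ⁻¹(0.921) = 1.4118
Φ⁻¹(FA) = Φ⁻¹(0.184) = -0.9002
c = −½·[z(H) + z(FA)] = −0.5 × (1.4118 + (-0.9002)) = -0.2558

c = -0.256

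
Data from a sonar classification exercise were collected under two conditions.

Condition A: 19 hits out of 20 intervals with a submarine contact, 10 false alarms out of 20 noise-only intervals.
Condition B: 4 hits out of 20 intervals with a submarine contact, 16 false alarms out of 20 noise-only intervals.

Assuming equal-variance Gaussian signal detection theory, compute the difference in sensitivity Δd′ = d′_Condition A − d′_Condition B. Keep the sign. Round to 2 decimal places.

Δd′ = 3.33

Condition A: z(0.9500) = 1.645, z(0.5000) = 0.000, d' = 1.645
Condition B: z(0.2000) = -0.842, z(0.8000) = 0.842, d' = -1.684
Δd' = d'_Condition A − d'_Condition B = 1.645 − (-1.684) = 3.329
Condition A has the higher sensitivity.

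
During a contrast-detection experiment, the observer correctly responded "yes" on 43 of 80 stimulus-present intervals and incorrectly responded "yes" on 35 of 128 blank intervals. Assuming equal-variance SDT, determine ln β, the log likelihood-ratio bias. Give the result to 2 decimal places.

H = 43/80 = 0.5375
FA = 35/128 = 0.2734
z(H) = 0.094
z(FA) = -0.603
ln β = −½·[z(H)² − z(FA)²] = −0.5 × (0.009 − 0.364) = 0.1775

ln β = 0.18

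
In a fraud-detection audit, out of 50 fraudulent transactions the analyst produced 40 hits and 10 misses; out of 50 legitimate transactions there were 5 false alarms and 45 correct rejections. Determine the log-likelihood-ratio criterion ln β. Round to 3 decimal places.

ln β = 0.467

H = 40/50 = 0.8000
FA = 5/50 = 0.1000
z(0.8000) = 0.8416, z(0.1000) = -1.2816
ln β = −½·[z(H)² − z(FA)²] = −0.5 × (0.7083 − 1.6425) = 0.4671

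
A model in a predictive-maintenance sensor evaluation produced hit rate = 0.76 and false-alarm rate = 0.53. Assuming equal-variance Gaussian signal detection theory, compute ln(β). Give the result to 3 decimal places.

ln β = -0.247

Φ⁻¹(H) = 0.7063
Φ⁻¹(FA) = 0.0753
ln β = −½·[z(H)² − z(FA)²] = −0.5 × (0.4989 − 0.0057) = -0.2466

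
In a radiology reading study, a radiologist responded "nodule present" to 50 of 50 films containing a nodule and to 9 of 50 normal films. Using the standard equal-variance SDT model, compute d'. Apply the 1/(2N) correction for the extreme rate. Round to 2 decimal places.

d' = 3.24

The hit rate is 50/50 = 1, so apply the 1/(2N) correction: H → 1 − 1/(2·50) = 0.99000.
z(H) = z(0.99000) = 2.326
z(FA) = z(0.18000) = -0.915
d' = 2.326 − (-0.915) = 3.241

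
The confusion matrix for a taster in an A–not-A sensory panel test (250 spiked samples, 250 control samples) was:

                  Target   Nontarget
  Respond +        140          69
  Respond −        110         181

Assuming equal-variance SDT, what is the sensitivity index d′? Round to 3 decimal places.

d′ = 0.746

H = 140/250 = 0.5600
FA = 69/250 = 0.2760
z(H) = 0.1510
z(FA) = -0.5948
d' = z(H) − z(FA) = 0.1510 − (-0.5948) = 0.7458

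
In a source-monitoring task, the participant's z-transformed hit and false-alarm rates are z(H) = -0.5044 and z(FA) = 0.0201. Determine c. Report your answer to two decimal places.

c = −½·[z(H) + z(FA)] = −½·(-0.5044 + 0.0201) = 0.24215
c > 0: the participant has a conservative response bias.

c = 0.24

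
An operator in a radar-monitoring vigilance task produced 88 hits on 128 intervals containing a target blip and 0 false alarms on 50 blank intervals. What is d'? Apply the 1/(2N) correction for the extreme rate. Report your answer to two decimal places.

The false-alarm rate is 0/50 = 0, so apply the 1/(2N) correction: FA → 1/(2·50) = 0.01000.
z(H) = z(0.68750) = 0.489
z(FA) = z(0.01000) = -2.326
d' = 0.489 − (-2.326) = 2.815

d' = 2.82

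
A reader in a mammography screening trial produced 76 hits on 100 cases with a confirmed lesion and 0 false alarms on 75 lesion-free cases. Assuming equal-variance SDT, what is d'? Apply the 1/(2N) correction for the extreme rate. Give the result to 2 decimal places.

The false-alarm rate is 0/75 = 0, so apply the 1/(2N) correction: FA → 1/(2·75) = 0.00667.
z(H) = z(0.76000) = 0.706
z(FA) = z(0.00667) = -2.475
d' = 0.706 − (-2.475) = 3.181

d' = 3.18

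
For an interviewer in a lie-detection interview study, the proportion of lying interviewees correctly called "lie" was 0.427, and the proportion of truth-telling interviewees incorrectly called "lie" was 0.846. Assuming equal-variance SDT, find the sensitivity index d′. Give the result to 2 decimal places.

d′ = -1.20

Φ⁻¹(0.427) = -0.1840, Φ⁻¹(0.846) = 1.0194
d' = z(H) − z(FA) = -0.1840 − 1.0194 = -1.2034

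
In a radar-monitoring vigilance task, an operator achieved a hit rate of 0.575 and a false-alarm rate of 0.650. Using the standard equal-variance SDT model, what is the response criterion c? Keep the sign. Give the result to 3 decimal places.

c = -0.287

z(0.575) = 0.1891, z(0.650) = 0.3853
c = −½·[z(H) + z(FA)] = −0.5 × (0.1891 + 0.3853) = -0.2872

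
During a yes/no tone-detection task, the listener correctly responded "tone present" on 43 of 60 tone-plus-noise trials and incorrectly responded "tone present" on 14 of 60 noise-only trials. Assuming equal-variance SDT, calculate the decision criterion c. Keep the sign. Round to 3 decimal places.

H = 43/60 = 0.7167
FA = 14/60 = 0.2333
z(0.7167) = 0.5731, z(0.2333) = -0.7280
c = −½·[z(H) + z(FA)] = −0.5 × (0.5731 + (-0.7280)) = 0.07745
c > 0: the listener has a conservative response bias.

c = 0.077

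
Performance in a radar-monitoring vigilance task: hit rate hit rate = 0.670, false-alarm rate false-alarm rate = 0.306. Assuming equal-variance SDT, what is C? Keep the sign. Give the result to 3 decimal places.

z(H) = z(0.670) = 0.4399
z(FA) = z(0.306) = -0.5072
c = −½·[z(H) + z(FA)] = −0.5 × (0.4399 + (-0.5072)) = 0.03365

C = 0.034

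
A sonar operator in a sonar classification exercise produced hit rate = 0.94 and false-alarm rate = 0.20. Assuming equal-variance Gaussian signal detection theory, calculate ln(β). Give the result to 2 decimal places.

ln β = -0.85

z(H) = 1.555
z(FA) = -0.842
ln β = −½·[z(H)² − z(FA)²] = −0.5 × (2.418 − 0.709) = -0.8545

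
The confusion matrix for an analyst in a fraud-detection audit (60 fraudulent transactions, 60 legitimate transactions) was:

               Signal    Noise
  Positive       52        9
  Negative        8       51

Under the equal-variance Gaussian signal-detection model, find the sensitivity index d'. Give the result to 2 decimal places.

H = 52/60 = 0.8667
FA = 9/60 = 0.1500
Φ⁻¹(0.8667) = 1.1109, Φ⁻¹(0.1500) = -1.0364
d' = z(H) − z(FA) = 1.1109 − (-1.0364) = 2.1473

d' = 2.15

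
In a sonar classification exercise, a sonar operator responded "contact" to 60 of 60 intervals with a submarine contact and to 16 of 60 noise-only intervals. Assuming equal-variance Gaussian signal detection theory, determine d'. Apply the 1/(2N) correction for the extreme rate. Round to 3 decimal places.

The hit rate is 60/60 = 1, so apply the 1/(2N) correction: H → 1 − 1/(2·60) = 0.99167.
z(H) = z(0.99167) = 2.3941
z(FA) = z(0.26667) = -0.6229
d' = 2.3941 − (-0.6229) = 3.0170

d' = 3.017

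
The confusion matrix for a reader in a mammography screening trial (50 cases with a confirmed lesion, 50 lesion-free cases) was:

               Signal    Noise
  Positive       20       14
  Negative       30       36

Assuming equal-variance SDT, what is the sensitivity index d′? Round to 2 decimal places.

H = 20/50 = 0.4000
FA = 14/50 = 0.2800
z(H) = -0.253
z(FA) = -0.583
d' = z(H) − z(FA) = -0.253 − (-0.583) = 0.330

d′ = 0.33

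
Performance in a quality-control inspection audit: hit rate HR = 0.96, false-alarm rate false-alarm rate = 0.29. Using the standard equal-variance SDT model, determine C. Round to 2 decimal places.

z(H) = 1.751
z(FA) = -0.553
c = −½·[z(H) + z(FA)] = −0.5 × (1.751 + (-0.553)) = -0.599

C = -0.60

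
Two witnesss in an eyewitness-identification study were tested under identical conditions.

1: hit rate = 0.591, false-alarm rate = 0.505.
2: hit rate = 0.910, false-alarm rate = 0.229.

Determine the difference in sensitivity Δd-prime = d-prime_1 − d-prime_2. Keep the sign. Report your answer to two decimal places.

1: z(0.591) = 0.230, z(0.505) = 0.013, d' = 0.217
2: z(0.910) = 1.341, z(0.229) = -0.742, d' = 2.083
Δd' = d'_1 − d'_2 = 0.217 − 2.083 = -1.866
2 has the higher sensitivity.

Δd-prime = -1.87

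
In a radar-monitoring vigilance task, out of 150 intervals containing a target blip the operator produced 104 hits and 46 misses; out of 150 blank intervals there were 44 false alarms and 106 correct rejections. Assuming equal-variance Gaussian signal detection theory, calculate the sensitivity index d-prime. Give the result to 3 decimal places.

H = 104/150 = 0.6933
FA = 44/150 = 0.2933
z(H) = 0.5052
z(FA) = -0.5438
d' = z(H) − z(FA) = 0.5052 − (-0.5438) = 1.0490

d-prime = 1.049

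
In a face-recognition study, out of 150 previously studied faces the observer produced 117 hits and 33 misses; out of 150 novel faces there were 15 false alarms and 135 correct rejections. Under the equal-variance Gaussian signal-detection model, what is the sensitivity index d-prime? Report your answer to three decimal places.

H = 117/150 = 0.7800
FA = 15/150 = 0.1000
Φ⁻¹(H) = 0.7722
Φ⁻¹(FA) = -1.2816
d' = z(H) − z(FA) = 0.7722 − (-1.2816) = 2.0538

d-prime = 2.054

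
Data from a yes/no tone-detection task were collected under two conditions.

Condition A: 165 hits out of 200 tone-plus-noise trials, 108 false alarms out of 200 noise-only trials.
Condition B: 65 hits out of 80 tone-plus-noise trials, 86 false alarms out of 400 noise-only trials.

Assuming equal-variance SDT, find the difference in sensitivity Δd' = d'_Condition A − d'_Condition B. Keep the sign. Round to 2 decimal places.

Δd' = -0.84

Condition A: z(0.8250) = 0.935, z(0.5400) = 0.100, d' = 0.835
Condition B: z(0.8125) = 0.887, z(0.2150) = -0.789, d' = 1.676
Δd' = d'_Condition A − d'_Condition B = 0.835 − 1.676 = -0.841
Condition B has the higher sensitivity.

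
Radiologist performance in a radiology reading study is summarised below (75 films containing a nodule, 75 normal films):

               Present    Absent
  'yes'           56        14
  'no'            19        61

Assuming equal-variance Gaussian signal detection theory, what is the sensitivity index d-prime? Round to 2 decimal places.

d-prime = 1.55

H = 56/75 = 0.7467
FA = 14/75 = 0.1867
z(0.7467) = 0.6641, z(0.1867) = -0.8901
d' = z(H) − z(FA) = 0.6641 − (-0.8901) = 1.5542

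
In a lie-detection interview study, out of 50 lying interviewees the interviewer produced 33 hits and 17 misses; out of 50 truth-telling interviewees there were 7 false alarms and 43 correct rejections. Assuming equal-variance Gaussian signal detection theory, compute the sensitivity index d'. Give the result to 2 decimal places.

H = 33/50 = 0.6600
FA = 7/50 = 0.1400
z(H) = 0.4125
z(FA) = -1.0803
d' = z(H) − z(FA) = 0.4125 − (-1.0803) = 1.4928

d' = 1.49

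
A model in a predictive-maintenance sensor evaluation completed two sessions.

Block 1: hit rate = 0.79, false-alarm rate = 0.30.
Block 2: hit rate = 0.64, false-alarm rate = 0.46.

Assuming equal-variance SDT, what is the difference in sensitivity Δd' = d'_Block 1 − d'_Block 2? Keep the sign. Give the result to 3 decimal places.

Δd' = 0.872

Block 1: z(0.79) = 0.8064, z(0.30) = -0.5244, d' = 1.3308
Block 2: z(0.64) = 0.3585, z(0.46) = -0.1004, d' = 0.4589
Δd' = d'_Block 1 − d'_Block 2 = 1.3308 − 0.4589 = 0.8719
Block 1 has the higher sensitivity.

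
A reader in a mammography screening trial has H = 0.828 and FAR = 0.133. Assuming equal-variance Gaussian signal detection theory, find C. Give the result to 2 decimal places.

Φ⁻¹(H) = Φ⁻¹(0.828) = 0.946
Φ⁻¹(FA) = Φ⁻¹(0.133) = -1.112
c = −½·[z(H) + z(FA)] = −0.5 × (0.946 + (-1.112)) = 0.083
c > 0: the reader has a conservative response bias.

C = 0.08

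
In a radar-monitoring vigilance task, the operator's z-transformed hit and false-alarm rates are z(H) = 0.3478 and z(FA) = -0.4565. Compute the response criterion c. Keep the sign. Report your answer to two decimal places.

c = 0.05

c = −½·[z(H) + z(FA)] = −½·(0.3478 + (-0.4565)) = 0.05435
c > 0: the operator has a conservative response bias.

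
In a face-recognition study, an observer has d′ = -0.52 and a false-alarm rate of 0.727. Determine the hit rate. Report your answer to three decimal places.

hit rate = 0.533

z(false-alarm rate) = z(0.727) = 0.6038
z(H) = z(FA) + d' = 0.6038 + (-0.52) = 0.0838
hit rate = Φ(0.0838) = 0.5334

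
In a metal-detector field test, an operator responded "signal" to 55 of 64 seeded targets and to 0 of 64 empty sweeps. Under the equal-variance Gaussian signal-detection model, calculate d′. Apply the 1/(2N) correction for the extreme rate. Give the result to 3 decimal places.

The false-alarm rate is 0/64 = 0, so apply the 1/(2N) correction: FA → 1/(2·64) = 0.00781.
z(H) = z(0.85938) = 1.0775
z(FA) = z(0.00781) = -2.4177
d' = 1.0775 − (-2.4177) = 3.4952

d′ = 3.495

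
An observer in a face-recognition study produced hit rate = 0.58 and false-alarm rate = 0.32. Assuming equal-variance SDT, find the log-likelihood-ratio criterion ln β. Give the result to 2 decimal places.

Φ⁻¹(H) = 0.202
Φ⁻¹(FA) = -0.468
ln β = −½·[z(H)² − z(FA)²] = −0.5 × (0.041 − 0.219) = 0.089

ln β = 0.09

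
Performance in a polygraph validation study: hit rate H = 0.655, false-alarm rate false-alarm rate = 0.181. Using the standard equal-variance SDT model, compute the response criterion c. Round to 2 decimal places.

z(H) = z(0.655) = 0.3989
z(FA) = z(0.181) = -0.9116
c = −½·[z(H) + z(FA)] = −0.5 × (0.3989 + (-0.9116)) = 0.25635
c > 0: the examiner has a conservative response bias.

c = 0.26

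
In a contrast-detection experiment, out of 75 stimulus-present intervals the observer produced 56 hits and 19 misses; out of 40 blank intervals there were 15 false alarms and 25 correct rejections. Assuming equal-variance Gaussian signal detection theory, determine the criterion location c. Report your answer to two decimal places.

H = 56/75 = 0.7467
FA = 15/40 = 0.3750
z(H) = z(0.7467) = 0.664
z(FA) = z(0.3750) = -0.319
c = −½·[z(H) + z(FA)] = −0.5 × (0.664 + (-0.319)) = -0.1725
c < 0: the observer has a liberal response bias.

c = -0.17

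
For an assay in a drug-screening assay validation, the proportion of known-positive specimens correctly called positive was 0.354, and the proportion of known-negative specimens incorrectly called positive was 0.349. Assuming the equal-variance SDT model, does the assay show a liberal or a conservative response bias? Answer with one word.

conservative

z(H) = -0.375, z(FA) = -0.388
c = −½·(z(H) + z(FA)) = 0.3815
c > 0 → conservative criterion (biased toward responding “no”).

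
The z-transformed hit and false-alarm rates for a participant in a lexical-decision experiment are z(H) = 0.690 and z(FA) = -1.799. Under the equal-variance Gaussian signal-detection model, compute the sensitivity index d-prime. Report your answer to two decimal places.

d' = z(H) − z(FA) = 0.690 − (-1.799) = 2.489

d-prime = 2.49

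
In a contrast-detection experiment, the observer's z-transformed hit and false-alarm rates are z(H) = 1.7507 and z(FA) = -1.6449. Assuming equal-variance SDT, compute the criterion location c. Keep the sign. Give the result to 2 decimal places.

c = -0.05

c = −½·[z(H) + z(FA)] = −½·(1.7507 + (-1.6449)) = -0.0529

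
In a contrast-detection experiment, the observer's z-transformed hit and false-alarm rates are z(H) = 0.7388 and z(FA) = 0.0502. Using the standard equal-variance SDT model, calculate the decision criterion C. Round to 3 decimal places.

C = -0.395

c = −½·[z(H) + z(FA)] = −½·(0.7388 + 0.0502) = -0.3945
c < 0: the observer has a liberal response bias.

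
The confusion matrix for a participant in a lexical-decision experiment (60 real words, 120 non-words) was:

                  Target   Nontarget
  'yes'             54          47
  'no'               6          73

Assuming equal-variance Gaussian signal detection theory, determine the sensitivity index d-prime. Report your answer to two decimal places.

d-prime = 1.56

H = 54/60 = 0.9000
FA = 47/120 = 0.3917
z(H) = 1.282
z(FA) = -0.275
d' = z(H) − z(FA) = 1.282 − (-0.275) = 1.557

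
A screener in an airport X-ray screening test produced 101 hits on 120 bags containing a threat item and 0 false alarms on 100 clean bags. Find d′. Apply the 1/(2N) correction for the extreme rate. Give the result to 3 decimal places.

The false-alarm rate is 0/100 = 0, so apply the 1/(2N) correction: FA → 1/(2·100) = 0.00500.
z(H) = z(0.84167) = 1.0013
z(FA) = z(0.00500) = -2.5758
d' = 1.0013 − (-2.5758) = 3.5771

d′ = 3.577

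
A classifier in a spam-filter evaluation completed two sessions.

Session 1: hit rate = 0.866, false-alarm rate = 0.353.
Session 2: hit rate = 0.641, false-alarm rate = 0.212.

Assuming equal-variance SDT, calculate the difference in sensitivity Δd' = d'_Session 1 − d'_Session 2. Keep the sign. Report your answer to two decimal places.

Δd' = 0.32

Session 1: z(0.866) = 1.108, z(0.353) = -0.377, d' = 1.485
Session 2: z(0.641) = 0.361, z(0.212) = -0.800, d' = 1.161
Δd' = d'_Session 1 − d'_Session 2 = 1.485 − 1.161 = 0.324
Session 1 has the higher sensitivity.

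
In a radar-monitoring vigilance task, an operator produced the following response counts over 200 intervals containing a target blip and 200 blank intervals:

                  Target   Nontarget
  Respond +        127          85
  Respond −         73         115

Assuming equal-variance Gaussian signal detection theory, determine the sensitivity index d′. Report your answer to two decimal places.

d′ = 0.53

H = 127/200 = 0.6350
FA = 85/200 = 0.4250
z(H) = z(0.6350) = 0.3451
z(FA) = z(0.4250) = -0.1891
d' = z(H) − z(FA) = 0.3451 − (-0.1891) = 0.5342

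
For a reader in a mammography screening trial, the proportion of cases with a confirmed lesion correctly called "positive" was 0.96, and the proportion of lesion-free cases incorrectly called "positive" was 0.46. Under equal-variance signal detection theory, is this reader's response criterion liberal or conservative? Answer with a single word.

z(H) = 1.751, z(FA) = -0.100
c = −½·(z(H) + z(FA)) = -0.8255
c < 0 → liberal criterion (biased toward responding “yes”).

liberal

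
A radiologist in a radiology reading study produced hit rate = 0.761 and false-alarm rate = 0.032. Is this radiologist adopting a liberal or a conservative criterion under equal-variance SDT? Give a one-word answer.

conservative

z(H) = 0.710, z(FA) = -1.852
c = −½·(z(H) + z(FA)) = 0.571
c > 0 → conservative criterion (biased toward responding “no”).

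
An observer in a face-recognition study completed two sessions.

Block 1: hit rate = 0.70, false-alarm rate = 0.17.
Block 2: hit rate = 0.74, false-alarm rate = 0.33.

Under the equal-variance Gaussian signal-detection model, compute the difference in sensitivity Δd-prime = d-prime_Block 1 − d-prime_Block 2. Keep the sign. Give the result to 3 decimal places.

Block 1: z(0.70) = 0.5244, z(0.17) = -0.9542, d' = 1.4786
Block 2: z(0.74) = 0.6433, z(0.33) = -0.4399, d' = 1.0832
Δd' = d'_Block 1 − d'_Block 2 = 1.4786 − 1.0832 = 0.3954
Block 1 has the higher sensitivity.

Δd-prime = 0.395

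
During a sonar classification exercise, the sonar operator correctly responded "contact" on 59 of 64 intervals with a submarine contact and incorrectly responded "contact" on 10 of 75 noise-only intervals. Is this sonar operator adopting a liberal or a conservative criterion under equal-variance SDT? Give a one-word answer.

z(H) = 1.418, z(FA) = -1.111
c = −½·(z(H) + z(FA)) = -0.1535
c < 0 → liberal criterion (biased toward responding “yes”).

liberal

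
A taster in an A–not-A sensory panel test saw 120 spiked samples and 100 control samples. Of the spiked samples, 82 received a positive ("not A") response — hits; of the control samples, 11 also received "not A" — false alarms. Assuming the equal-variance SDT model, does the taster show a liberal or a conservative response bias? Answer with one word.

conservative

z(H) = 0.477, z(FA) = -1.227
c = −½·(z(H) + z(FA)) = 0.375
c > 0 → conservative criterion (biased toward responding “no”).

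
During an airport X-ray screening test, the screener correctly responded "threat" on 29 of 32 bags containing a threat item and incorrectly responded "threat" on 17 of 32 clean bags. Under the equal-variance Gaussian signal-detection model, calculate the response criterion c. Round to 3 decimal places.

c = -0.698

H = 29/32 = 0.9062
FA = 17/32 = 0.5312
Φ⁻¹(H) = Φ⁻¹(0.9062) = 1.3177
Φ⁻¹(FA) = Φ⁻¹(0.5312) = 0.0783
c = −½·[z(H) + z(FA)] = −0.5 × (1.3177 + 0.0783) = -0.6980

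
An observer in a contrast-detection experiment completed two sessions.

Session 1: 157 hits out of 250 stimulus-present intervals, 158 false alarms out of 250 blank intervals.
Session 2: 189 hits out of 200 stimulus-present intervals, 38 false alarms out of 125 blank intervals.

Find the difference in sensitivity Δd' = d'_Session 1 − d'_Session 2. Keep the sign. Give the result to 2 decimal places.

Δd' = -2.12

Session 1: z(0.6280) = 0.327, z(0.6320) = 0.337, d' = -0.010
Session 2: z(0.9450) = 1.598, z(0.3040) = -0.513, d' = 2.111
Δd' = d'_Session 1 − d'_Session 2 = -0.010 − 2.111 = -2.121
Session 2 has the higher sensitivity.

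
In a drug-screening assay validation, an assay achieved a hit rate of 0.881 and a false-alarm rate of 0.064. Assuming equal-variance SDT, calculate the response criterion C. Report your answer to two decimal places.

Φ⁻¹(H) = 1.1800
Φ⁻¹(FA) = -1.5220
c = −½·[z(H) + z(FA)] = −0.5 × (1.1800 + (-1.5220)) = 0.1710

C = 0.17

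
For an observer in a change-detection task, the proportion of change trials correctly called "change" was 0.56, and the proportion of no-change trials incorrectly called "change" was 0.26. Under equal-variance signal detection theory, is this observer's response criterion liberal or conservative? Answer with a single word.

conservative

z(H) = 0.151, z(FA) = -0.643
c = −½·(z(H) + z(FA)) = 0.246
c > 0 → conservative criterion (biased toward responding “no”).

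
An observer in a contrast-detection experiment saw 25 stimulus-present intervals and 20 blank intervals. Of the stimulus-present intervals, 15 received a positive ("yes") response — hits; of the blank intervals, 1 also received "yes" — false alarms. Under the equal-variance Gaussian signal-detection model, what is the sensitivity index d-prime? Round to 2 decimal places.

H = 15/25 = 0.6000
FA = 1/20 = 0.0500
Φ⁻¹(H) = Φ⁻¹(0.6000) = 0.253
Φ⁻¹(FA) = Φ⁻¹(0.0500) = -1.645
d' = z(H) − z(FA) = 0.253 − (-1.645) = 1.898

d-prime = 1.90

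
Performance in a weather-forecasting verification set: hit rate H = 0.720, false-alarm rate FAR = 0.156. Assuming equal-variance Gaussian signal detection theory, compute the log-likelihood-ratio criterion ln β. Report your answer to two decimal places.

ln β = 0.34

z(H) = z(0.720) = 0.583
z(FA) = z(0.156) = -1.011
ln β = −½·[z(H)² − z(FA)²] = −0.5 × (0.340 − 1.022) = 0.341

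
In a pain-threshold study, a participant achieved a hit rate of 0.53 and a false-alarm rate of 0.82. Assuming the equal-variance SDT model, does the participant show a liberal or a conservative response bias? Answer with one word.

liberal

z(H) = 0.075, z(FA) = 0.915
c = −½·(z(H) + z(FA)) = -0.495
c < 0 → liberal criterion (biased toward responding “yes”).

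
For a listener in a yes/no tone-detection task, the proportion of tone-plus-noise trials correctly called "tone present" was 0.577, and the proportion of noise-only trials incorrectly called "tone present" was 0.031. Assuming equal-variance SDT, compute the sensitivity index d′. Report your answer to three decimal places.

d′ = 2.061

z(H) = z(0.577) = 0.1942
z(FA) = z(0.031) = -1.8663
d' = z(H) − z(FA) = 0.1942 − (-1.8663) = 2.0605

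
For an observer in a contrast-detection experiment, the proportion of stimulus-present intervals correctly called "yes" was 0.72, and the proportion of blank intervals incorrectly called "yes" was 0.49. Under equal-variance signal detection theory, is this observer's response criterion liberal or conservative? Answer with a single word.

liberal

z(H) = 0.583, z(FA) = -0.025
c = −½·(z(H) + z(FA)) = -0.279
c < 0 → liberal criterion (biased toward responding “yes”).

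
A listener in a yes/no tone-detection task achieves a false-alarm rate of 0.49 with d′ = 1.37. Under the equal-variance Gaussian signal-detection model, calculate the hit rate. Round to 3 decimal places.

z(false-alarm rate) = z(0.49) = -0.0251
z(H) = z(FA) + d' = -0.0251 + 1.37 = 1.3449
hit rate = Φ(1.3449) = 0.9107

hit rate = 0.911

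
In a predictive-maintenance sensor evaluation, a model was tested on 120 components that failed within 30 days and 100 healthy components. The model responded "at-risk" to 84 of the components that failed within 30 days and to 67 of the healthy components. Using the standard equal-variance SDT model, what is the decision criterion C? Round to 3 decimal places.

C = -0.482

H = 84/120 = 0.7000
FA = 67/100 = 0.6700
z(H) = 0.5244
z(FA) = 0.4399
c = −½·[z(H) + z(FA)] = −0.5 × (0.5244 + 0.4399) = -0.48215
c < 0: the model has a liberal response bias.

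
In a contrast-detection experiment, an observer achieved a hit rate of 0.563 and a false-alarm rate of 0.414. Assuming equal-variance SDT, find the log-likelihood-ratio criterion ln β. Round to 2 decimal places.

ln β = 0.01

Φ⁻¹(H) = Φ⁻¹(0.563) = 0.159
Φ⁻¹(FA) = Φ⁻¹(0.414) = -0.217
ln β = −½·[z(H)² − z(FA)²] = −0.5 × (0.025 − 0.047) = 0.011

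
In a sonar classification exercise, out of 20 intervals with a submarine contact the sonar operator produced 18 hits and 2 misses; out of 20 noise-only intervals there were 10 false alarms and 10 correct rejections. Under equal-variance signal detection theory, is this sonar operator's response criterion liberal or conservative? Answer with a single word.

liberal

z(H) = 1.282, z(FA) = 0.000
c = −½·(z(H) + z(FA)) = -0.641
c < 0 → liberal criterion (biased toward responding “yes”).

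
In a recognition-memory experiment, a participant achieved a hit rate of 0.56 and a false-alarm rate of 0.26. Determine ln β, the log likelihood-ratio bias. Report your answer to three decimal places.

z(0.56) = 0.1510, z(0.26) = -0.6433
ln β = −½·[z(H)² − z(FA)²] = −0.5 × (0.0228 − 0.4138) = 0.1955

ln β = 0.196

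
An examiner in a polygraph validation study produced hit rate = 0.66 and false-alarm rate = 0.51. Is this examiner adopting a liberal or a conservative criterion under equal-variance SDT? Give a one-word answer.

liberal

z(H) = 0.412, z(FA) = 0.025
c = −½·(z(H) + z(FA)) = -0.2185
c < 0 → liberal criterion (biased toward responding “yes”).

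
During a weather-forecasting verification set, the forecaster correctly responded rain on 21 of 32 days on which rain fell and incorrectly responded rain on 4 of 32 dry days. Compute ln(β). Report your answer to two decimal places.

ln β = 0.58

H = 21/32 = 0.6562
FA = 4/32 = 0.1250
z(0.6562) = 0.402, z(0.1250) = -1.150
ln β = −½·[z(H)² − z(FA)²] = −0.5 × (0.162 − 1.323) = 0.5805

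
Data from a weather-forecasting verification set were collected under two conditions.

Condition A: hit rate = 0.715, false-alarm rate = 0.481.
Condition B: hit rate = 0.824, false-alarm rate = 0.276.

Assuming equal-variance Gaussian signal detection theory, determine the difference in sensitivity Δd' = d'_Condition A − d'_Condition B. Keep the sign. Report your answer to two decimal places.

Condition A: z(0.715) = 0.568, z(0.481) = -0.048, d' = 0.616
Condition B: z(0.824) = 0.931, z(0.276) = -0.595, d' = 1.526
Δd' = d'_Condition A − d'_Condition B = 0.616 − 1.526 = -0.910
Condition B has the higher sensitivity.

Δd' = -0.91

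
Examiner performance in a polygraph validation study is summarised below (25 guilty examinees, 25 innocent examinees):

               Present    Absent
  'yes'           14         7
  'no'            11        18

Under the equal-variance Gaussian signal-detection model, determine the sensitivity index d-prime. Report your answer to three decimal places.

H = 14/25 = 0.5600
FA = 7/25 = 0.2800
Φ⁻¹(0.5600) = 0.1510, Φ⁻¹(0.2800) = -0.5828
d' = z(H) − z(FA) = 0.1510 − (-0.5828) = 0.7338

d-prime = 0.734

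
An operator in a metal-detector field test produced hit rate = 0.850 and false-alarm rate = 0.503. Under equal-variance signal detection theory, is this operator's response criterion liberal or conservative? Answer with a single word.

z(H) = 1.036, z(FA) = 0.008
c = −½·(z(H) + z(FA)) = -0.522
c < 0 → liberal criterion (biased toward responding “yes”).

liberal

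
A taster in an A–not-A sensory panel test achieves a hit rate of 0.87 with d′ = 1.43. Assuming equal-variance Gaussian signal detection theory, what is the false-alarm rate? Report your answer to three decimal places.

z(hit rate) = z(0.87) = 1.1264
z(FA) = z(H) − d' = 1.1264 − 1.43 = -0.3036
false-alarm rate = Φ(-0.3036) = 0.3807

false-alarm rate = 0.381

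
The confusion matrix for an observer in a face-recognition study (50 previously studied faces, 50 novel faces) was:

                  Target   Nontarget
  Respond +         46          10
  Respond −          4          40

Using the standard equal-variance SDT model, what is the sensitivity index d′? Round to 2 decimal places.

d′ = 2.25

H = 46/50 = 0.9200
FA = 10/50 = 0.2000
Φ⁻¹(H) = 1.4051
Φ⁻¹(FA) = -0.8416
d' = z(H) − z(FA) = 1.4051 − (-0.8416) = 2.2467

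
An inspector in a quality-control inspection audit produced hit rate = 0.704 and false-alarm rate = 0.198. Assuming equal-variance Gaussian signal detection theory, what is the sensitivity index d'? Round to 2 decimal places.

d' = 1.38

Φ⁻¹(0.704) = 0.5359, Φ⁻¹(0.198) = -0.8488
d' = z(H) − z(FA) = 0.5359 − (-0.8488) = 1.3847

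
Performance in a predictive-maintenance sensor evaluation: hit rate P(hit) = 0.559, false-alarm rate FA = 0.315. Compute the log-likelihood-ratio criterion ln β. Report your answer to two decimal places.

z(0.559) = 0.148, z(0.315) = -0.482
ln β = −½·[z(H)² − z(FA)²] = −0.5 × (0.022 − 0.232) = 0.105

ln β = 0.11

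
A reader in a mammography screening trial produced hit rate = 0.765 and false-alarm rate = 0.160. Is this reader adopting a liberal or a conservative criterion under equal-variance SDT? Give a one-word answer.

conservative

z(H) = 0.722, z(FA) = -0.994
c = −½·(z(H) + z(FA)) = 0.136
c > 0 → conservative criterion (biased toward responding “no”).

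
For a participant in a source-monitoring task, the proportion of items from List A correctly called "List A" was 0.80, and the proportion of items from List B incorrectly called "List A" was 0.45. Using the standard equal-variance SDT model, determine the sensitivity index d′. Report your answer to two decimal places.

d′ = 0.97

z(0.80) = 0.842, z(0.45) = -0.126
d' = z(H) − z(FA) = 0.842 − (-0.126) = 0.968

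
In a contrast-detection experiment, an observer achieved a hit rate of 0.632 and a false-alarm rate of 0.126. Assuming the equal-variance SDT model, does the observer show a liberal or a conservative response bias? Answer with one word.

z(H) = 0.337, z(FA) = -1.146
c = −½·(z(H) + z(FA)) = 0.4045
c > 0 → conservative criterion (biased toward responding “no”).

conservative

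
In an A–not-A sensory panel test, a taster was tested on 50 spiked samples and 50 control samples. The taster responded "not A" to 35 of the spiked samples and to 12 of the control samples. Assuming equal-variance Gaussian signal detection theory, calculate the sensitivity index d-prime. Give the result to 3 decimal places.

H = 35/50 = 0.7000
FA = 12/50 = 0.2400
z(H) = z(0.7000) = 0.5244
z(FA) = z(0.2400) = -0.7063
d' = z(H) − z(FA) = 0.5244 − (-0.7063) = 1.2307

d-prime = 1.231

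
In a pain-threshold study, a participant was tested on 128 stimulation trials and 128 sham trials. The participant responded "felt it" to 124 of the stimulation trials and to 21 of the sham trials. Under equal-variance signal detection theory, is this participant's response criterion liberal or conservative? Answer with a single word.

z(H) = 1.863, z(FA) = -0.978
c = −½·(z(H) + z(FA)) = -0.4425
c < 0 → liberal criterion (biased toward responding “yes”).

liberal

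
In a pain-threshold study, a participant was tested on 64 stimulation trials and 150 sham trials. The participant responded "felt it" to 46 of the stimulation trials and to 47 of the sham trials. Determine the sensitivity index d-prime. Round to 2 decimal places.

d-prime = 1.07

H = 46/64 = 0.7188
FA = 47/150 = 0.3133
z(0.7188) = 0.5793, z(0.3133) = -0.4865
d' = z(H) − z(FA) = 0.5793 − (-0.4865) = 1.0658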